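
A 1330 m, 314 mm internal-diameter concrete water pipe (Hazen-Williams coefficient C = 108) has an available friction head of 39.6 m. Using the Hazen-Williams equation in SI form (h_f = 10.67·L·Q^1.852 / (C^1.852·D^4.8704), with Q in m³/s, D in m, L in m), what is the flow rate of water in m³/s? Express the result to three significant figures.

Rearranging: Q = [h_f·C^1.852·D^4.8704 / (10.67·L)]^(1/1.852)
Q = [39.6·108^1.852·0.314^4.8704 / (10.67·1330)]^0.540 = 0.2144 m³/s

Q ≈ 0.214 m³/s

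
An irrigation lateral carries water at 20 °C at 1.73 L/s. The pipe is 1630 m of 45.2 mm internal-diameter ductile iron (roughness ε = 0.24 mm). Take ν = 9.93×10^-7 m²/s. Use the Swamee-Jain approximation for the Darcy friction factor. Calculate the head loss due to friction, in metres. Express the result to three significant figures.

V = 4Q/(πD²) = 4·0.00173/(π·0.0452²) = 1.078 m/s
Re = VD/ν = 1.078·0.0452/9.93×10^-7 = 4.91×10^4 → turbulent
ε/D = 0.24/45.2 = 0.00531
Swamee-Jain: f = 0.03307
h_f = f(L/D)V²/(2g) = 0.03307·(1630/0.0452)·1.078²/(2·9.81) = 70.64 m

h_f ≈ 70.6 m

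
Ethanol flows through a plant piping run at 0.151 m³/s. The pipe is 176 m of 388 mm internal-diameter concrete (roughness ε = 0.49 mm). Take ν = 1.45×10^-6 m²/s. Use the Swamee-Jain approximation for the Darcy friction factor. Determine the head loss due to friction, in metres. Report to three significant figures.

V = 4Q/(πD²) = 4·0.151/(π·0.388²) = 1.277 m/s
Re = VD/ν = 1.277·0.388/1.45×10^-6 = 3.42×10^5 → turbulent
ε/D = 0.49/388 = 0.00126
Swamee-Jain: f = 0.02167
h_f = f(L/D)V²/(2g) = 0.02167·(176/0.388)·1.277²/(2·9.81) = 0.8172 m

h_f ≈ 0.817 m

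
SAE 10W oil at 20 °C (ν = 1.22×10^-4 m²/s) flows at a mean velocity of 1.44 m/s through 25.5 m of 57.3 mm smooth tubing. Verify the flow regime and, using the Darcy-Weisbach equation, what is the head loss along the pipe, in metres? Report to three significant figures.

h_f ≈ 4.45 m

Re = VD/ν = 1.44·0.05730/1.22×10^-4 = 676 → laminar (Re < 2300)
f = 64/Re = 0.09463
h_f = f(L/D)V²/(2g) = 0.09463·(25.5/0.05730)·1.44²/(2·9.81) = 4.451 m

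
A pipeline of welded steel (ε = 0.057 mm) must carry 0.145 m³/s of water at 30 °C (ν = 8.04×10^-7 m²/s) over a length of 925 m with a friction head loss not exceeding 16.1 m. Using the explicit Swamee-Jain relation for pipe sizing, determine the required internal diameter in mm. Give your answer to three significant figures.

Swamee-Jain (Type III): D = 0.66·[ε^1.25·(LQ²/(gh_f))^4.75 + ν·Q^9.4·(L/(gh_f))^5.2]^0.04
LQ²/(gh_f) = 0.1231; L/(gh_f) = 5.857
Term 1 = ε^1.25·(…)^4.75 = 2.37×10^-10; Term 2 = ν·Q^9.4·(…)^5.2 = 1.03×10^-10
D = 0.66·(2.37×10^-10 + 1.03×10^-10)^0.04 = 0.2759 m = 276 mm
Check: V = 2.42 m/s, Re = 8.32×10^5, f = 0.01500, h_f = 15.1 m ≈ 16.1 m ✓

D ≈ 276 mm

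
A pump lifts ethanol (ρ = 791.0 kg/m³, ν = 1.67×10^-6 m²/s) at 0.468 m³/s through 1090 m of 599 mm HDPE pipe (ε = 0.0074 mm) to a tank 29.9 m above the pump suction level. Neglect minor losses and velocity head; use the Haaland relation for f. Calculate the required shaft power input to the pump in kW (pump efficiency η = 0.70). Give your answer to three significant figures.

P_shaft ≈ 172 kW

V = 4Q/(πD²) = 1.661 m/s; Re = 5.96×10^5; ε/D = 1.24×10^-5; f = 0.01282
h_f = f(L/D)V²/2g = 3.280 m
Total head H = z + h_f = 29.9 + 3.280 = 33.18 m
P_hyd = ρgQH = 791.0·9.81·0.468·33.18 = 120.5 kW
P_shaft = P_hyd/η = 120.5/0.70 = 172.1 kW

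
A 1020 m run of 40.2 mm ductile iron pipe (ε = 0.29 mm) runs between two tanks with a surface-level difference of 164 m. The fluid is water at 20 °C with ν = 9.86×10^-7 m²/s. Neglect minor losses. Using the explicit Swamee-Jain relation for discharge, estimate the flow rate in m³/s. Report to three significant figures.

Swamee-Jain (Type II): Q = -0.965·√(gD⁵h_f/L)·ln[ε/(3.7D) + √(3.17ν²L/(gD³h_f))]
√(gD⁵h_f/L) = √(9.81·0.0402⁵·164/1020) = 4.069×10^-4
ε/(3.7D) = 0.00195; √(3.17ν²L/(gD³h_f)) = 1.73×10^-4
Q = -0.965·4.069×10^-4·ln(0.002123) = 0.002417 m³/s
Check: V = 1.90 m/s, Re = 7.76×10^4, f = 0.03528, h_f = 165 m ≈ 164 m ✓

Q ≈ 0.00242 m³/s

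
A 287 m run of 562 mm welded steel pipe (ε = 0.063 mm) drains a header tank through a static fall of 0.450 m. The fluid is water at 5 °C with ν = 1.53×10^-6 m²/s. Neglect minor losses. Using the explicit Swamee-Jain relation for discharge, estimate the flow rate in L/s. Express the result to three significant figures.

Swamee-Jain (Type II): Q = -0.965·√(gD⁵h_f/L)·ln[ε/(3.7D) + √(3.17ν²L/(gD³h_f))]
√(gD⁵h_f/L) = √(9.81·0.562⁵·0.450/287) = 0.02937
ε/(3.7D) = 3.03×10^-5; √(3.17ν²L/(gD³h_f)) = 5.21×10^-5
Q = -0.965·0.02937·ln(8.243×10^-5) = 0.2665 m³/s
Check: V = 1.07 m/s, Re = 3.95×10^5, f = 0.01501, h_f = 0.451 m ≈ 0.450 m ✓

Q ≈ 266 L/s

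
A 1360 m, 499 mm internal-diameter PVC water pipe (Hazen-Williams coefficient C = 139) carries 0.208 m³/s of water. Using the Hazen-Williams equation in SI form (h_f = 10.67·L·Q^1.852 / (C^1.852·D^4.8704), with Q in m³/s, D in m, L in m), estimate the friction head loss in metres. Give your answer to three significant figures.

h_f = 10.67·1360·0.208^1.852 / (139^1.852·0.499^4.8704) = 2.513 m

h_f ≈ 2.51 m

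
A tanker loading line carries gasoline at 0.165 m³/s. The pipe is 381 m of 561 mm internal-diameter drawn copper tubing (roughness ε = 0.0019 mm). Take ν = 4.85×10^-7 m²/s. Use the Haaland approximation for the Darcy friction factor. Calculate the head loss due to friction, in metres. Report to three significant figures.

h_f ≈ 0.187 m

V = 4Q/(πD²) = 4·0.165/(π·0.561²) = 0.6675 m/s
Re = VD/ν = 0.6675·0.561/4.85×10^-7 = 7.72×10^5 → turbulent
ε/D = 0.0019/561 = 3.39×10^-6
Haaland: f = 0.01215
h_f = f(L/D)V²/(2g) = 0.01215·(381/0.561)·0.6675²/(2·9.81) = 0.1875 m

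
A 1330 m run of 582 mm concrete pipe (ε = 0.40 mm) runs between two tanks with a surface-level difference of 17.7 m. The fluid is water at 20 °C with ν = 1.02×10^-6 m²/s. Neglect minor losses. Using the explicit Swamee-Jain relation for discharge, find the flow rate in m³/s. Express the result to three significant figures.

Swamee-Jain (Type II): Q = -0.965·√(gD⁵h_f/L)·ln[ε/(3.7D) + √(3.17ν²L/(gD³h_f))]
√(gD⁵h_f/L) = √(9.81·0.582⁵·17.7/1330) = 0.09337
ε/(3.7D) = 1.86×10^-4; √(3.17ν²L/(gD³h_f)) = 1.13×10^-5
Q = -0.965·0.09337·ln(1.971×10^-4) = 0.7687 m³/s
Check: V = 2.89 m/s, Re = 1.65×10^6, f = 0.01828, h_f = 17.8 m ≈ 17.7 m ✓

Q ≈ 0.769 m³/s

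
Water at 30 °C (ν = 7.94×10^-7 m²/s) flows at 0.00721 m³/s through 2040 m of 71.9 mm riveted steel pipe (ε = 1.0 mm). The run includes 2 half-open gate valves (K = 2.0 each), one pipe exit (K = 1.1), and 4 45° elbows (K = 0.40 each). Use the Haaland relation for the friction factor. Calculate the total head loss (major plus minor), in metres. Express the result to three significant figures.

V = 4Q/(πD²) = 1.776 m/s; V²/2g = 0.1607 m
Re = 1.61×10^5, ε/D = 0.0139 → f = 0.04289 (Haaland)
Major: h_f = f(L/D)·V²/2g = 0.04289·28373·0.1607 = 195.6 m
Minor: ΣK = 6.70; h_m = ΣK·V²/2g = 1.077 m
Total H_L = 195.6 + 1.077 = 196.7 m

H_L ≈ 197 m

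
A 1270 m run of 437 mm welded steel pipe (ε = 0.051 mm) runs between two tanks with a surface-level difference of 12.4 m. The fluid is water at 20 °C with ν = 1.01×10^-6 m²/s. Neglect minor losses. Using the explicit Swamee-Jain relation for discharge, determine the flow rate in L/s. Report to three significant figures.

Q ≈ 372 L/s

Swamee-Jain (Type II): Q = -0.965·√(gD⁵h_f/L)·ln[ε/(3.7D) + √(3.17ν²L/(gD³h_f))]
√(gD⁵h_f/L) = √(9.81·0.437⁵·12.4/1270) = 0.03907
ε/(3.7D) = 3.15×10^-5; √(3.17ν²L/(gD³h_f)) = 2.01×10^-5
Q = -0.965·0.03907·ln(5.166×10^-5) = 0.3722 m³/s
Check: V = 2.48 m/s, Re = 1.07×10^6, f = 0.01367, h_f = 12.5 m ≈ 12.4 m ✓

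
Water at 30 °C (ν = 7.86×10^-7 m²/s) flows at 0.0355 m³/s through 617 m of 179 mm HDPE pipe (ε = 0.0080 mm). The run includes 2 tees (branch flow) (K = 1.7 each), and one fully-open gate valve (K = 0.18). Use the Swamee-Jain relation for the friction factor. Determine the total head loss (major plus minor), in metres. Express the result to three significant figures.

H_L ≈ 5.51 m

V = 4Q/(πD²) = 1.411 m/s; V²/2g = 0.1014 m
Re = 3.21×10^5, ε/D = 4.47×10^-5 → f = 0.01472 (Swamee-Jain)
Major: h_f = f(L/D)·V²/2g = 0.01472·3447·0.1014 = 5.145 m
Minor: ΣK = 3.58; h_m = ΣK·V²/2g = 0.3631 m
Total H_L = 5.145 + 0.3631 = 5.508 m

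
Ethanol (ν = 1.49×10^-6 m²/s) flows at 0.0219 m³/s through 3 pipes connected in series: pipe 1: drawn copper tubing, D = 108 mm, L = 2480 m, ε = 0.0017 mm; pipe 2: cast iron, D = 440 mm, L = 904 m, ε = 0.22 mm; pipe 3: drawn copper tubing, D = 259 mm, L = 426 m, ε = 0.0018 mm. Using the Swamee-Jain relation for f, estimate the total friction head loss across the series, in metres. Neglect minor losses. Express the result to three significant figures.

H ≈ 108 m

Pipe 1: V = 2.391 m/s, Re = 1.73×10^5, ε/D = 1.57×10^-5, f = 0.01611, h_1 = f(L/D)V²/2g = 107.7 m
Pipe 2: V = 0.1440 m/s, Re = 4.25×10^4, ε/D = 5.00×10^-4, f = 0.02326, h_2 = f(L/D)V²/2g = 0.05053 m
Pipe 3: V = 0.4157 m/s, Re = 7.23×10^4, ε/D = 6.95×10^-6, f = 0.01918, h_3 = f(L/D)V²/2g = 0.2778 m
Series → Q common, losses add: H = Σh = 108.1 m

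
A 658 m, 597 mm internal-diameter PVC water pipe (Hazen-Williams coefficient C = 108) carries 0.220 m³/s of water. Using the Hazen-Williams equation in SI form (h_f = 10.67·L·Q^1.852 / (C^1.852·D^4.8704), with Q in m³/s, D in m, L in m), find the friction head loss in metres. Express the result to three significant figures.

h_f = 10.67·658·0.220^1.852 / (108^1.852·0.597^4.8704) = 0.8990 m

h_f ≈ 0.899 m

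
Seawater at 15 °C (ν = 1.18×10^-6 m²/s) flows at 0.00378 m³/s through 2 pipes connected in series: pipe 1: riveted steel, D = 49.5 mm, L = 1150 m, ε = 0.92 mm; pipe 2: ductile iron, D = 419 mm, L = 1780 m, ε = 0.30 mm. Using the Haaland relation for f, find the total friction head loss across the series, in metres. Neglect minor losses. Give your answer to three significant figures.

H ≈ 219 m

Pipe 1: V = 1.964 m/s, Re = 8.24×10^4, ε/D = 0.0186, f = 0.04787, h_1 = f(L/D)V²/2g = 218.7 m
Pipe 2: V = 0.02741 m/s, Re = 9730, ε/D = 7.16×10^-4, f = 0.03200, h_2 = f(L/D)V²/2g = 0.005208 m
Series → Q common, losses add: H = Σh = 218.7 m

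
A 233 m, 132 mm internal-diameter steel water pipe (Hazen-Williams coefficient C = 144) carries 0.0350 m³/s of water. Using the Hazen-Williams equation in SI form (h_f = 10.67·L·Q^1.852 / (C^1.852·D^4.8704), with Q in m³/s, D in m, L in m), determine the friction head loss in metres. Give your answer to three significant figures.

h_f = 10.67·233·0.0350^1.852 / (144^1.852·0.132^4.8704) = 9.661 m

h_f ≈ 9.66 m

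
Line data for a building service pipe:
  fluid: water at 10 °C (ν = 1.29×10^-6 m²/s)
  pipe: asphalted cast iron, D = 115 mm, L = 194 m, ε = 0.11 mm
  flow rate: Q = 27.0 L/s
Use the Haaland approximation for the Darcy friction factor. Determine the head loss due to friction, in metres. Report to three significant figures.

V = 4Q/(πD²) = 4·0.0270/(π·0.115²) = 2.599 m/s
Re = VD/ν = 2.599·0.115/1.29×10^-6 = 2.32×10^5 → turbulent
ε/D = 0.11/115 = 9.57×10^-4
Haaland: f = 0.02058
h_f = f(L/D)V²/(2g) = 0.02058·(194/0.115)·2.599²/(2·9.81) = 11.95 m

h_f ≈ 12.0 m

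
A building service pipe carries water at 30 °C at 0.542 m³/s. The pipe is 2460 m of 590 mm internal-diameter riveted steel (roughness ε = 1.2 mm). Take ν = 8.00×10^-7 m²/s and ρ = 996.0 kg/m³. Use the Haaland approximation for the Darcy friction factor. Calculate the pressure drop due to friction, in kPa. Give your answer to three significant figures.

Δp ≈ 193 kPa

V = 4Q/(πD²) = 4·0.542/(π·0.590²) = 1.982 m/s
Re = VD/ν = 1.982·0.590/8.00×10^-7 = 1.46×10^6 → turbulent
ε/D = 1.2/590 = 0.00203
Haaland: f = 0.02368
h_f = f(L/D)V²/(2g) = 0.02368·(2460/0.590)·1.982²/(2·9.81) = 19.78 m
Δp = ρg·h_f = 996.0·9.81·19.78 = 193.3 kPa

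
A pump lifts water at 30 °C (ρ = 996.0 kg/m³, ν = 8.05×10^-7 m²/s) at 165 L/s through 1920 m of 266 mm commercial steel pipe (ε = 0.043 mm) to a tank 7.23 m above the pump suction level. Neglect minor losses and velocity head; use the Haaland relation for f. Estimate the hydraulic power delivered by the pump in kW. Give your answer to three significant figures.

V = 4Q/(πD²) = 2.969 m/s; Re = 9.81×10^5; ε/D = 1.62×10^-4; f = 0.01417
h_f = f(L/D)V²/2g = 45.95 m
Total head H = z + h_f = 7.23 + 45.95 = 53.18 m
P_hyd = ρgQH = 996.0·9.81·0.165·53.18 = 85.74 kW

P_hyd ≈ 85.7 kW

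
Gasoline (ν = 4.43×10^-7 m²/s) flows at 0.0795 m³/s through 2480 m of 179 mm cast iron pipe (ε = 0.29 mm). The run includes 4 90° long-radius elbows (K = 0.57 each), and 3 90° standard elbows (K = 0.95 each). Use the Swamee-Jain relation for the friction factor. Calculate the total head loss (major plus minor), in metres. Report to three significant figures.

V = 4Q/(πD²) = 3.159 m/s; V²/2g = 0.5087 m
Re = 1.28×10^6, ε/D = 0.00162 → f = 0.02240 (Swamee-Jain)
Major: h_f = f(L/D)·V²/2g = 0.02240·13855·0.5087 = 157.9 m
Minor: ΣK = 5.13; h_m = ΣK·V²/2g = 2.610 m
Total H_L = 157.9 + 2.610 = 160.5 m

H_L ≈ 160 m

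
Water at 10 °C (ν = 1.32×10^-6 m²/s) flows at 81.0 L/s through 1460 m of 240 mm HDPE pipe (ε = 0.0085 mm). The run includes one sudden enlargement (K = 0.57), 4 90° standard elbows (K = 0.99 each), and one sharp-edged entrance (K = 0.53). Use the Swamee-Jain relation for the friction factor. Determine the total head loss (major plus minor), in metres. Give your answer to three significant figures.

V = 4Q/(πD²) = 1.790 m/s; V²/2g = 0.1634 m
Re = 3.26×10^5, ε/D = 3.54×10^-5 → f = 0.01458 (Swamee-Jain)
Major: h_f = f(L/D)·V²/2g = 0.01458·6083·0.1634 = 14.49 m
Minor: ΣK = 5.06; h_m = ΣK·V²/2g = 0.8268 m
Total H_L = 14.49 + 0.8268 = 15.32 m

H_L ≈ 15.3 m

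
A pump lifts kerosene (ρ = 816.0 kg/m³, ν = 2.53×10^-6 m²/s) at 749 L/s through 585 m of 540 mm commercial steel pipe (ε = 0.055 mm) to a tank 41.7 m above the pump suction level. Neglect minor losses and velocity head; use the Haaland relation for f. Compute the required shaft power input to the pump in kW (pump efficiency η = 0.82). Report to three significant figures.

P_shaft ≈ 364 kW

V = 4Q/(πD²) = 3.270 m/s; Re = 6.98×10^5; ε/D = 1.02×10^-4; f = 0.01379
h_f = f(L/D)V²/2g = 8.142 m
Total head H = z + h_f = 41.7 + 8.142 = 49.84 m
P_hyd = ρgQH = 816.0·9.81·0.749·49.84 = 298.8 kW
P_shaft = P_hyd/η = 298.8/0.82 = 364.4 kW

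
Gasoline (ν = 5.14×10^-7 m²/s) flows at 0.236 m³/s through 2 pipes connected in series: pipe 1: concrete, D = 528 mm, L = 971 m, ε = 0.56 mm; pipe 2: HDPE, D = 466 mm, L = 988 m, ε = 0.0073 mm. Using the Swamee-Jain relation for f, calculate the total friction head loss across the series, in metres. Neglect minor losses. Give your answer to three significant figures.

H ≈ 4.61 m

Pipe 1: V = 1.078 m/s, Re = 1.11×10^6, ε/D = 0.00106, f = 0.02027, h_1 = f(L/D)V²/2g = 2.207 m
Pipe 2: V = 1.384 m/s, Re = 1.25×10^6, ε/D = 1.57×10^-5, f = 0.01161, h_2 = f(L/D)V²/2g = 2.402 m
Series → Q common, losses add: H = Σh = 4.609 m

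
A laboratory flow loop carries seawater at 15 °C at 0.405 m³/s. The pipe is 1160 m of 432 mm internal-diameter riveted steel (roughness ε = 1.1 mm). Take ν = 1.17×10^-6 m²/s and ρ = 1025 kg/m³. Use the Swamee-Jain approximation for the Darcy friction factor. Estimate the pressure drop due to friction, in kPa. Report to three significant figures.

Δp ≈ 265 kPa

V = 4Q/(πD²) = 4·0.405/(π·0.432²) = 2.763 m/s
Re = VD/ν = 2.763·0.432/1.17×10^-6 = 1.02×10^6 → turbulent
ε/D = 1.1/432 = 0.00255
Swamee-Jain: f = 0.02522
h_f = f(L/D)V²/(2g) = 0.02522·(1160/0.432)·2.763²/(2·9.81) = 26.35 m
Δp = ρg·h_f = 1025·9.81·26.35 = 265.0 kPa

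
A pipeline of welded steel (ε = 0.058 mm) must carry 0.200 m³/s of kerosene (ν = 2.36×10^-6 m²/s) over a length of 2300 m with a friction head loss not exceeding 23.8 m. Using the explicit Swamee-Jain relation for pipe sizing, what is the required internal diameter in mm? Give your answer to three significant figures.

D ≈ 352 mm

Swamee-Jain (Type III): D = 0.66·[ε^1.25·(LQ²/(gh_f))^4.75 + ν·Q^9.4·(L/(gh_f))^5.2]^0.04
LQ²/(gh_f) = 0.3940; L/(gh_f) = 9.851
Term 1 = ε^1.25·(…)^4.75 = 6.07×10^-8; Term 2 = ν·Q^9.4·(…)^5.2 = 9.30×10^-8
D = 0.66·(6.07×10^-8 + 9.30×10^-8)^0.04 = 0.3524 m = 352 mm
Check: V = 2.05 m/s, Re = 3.06×10^5, f = 0.01598, h_f = 22.4 m ≈ 23.8 m ✓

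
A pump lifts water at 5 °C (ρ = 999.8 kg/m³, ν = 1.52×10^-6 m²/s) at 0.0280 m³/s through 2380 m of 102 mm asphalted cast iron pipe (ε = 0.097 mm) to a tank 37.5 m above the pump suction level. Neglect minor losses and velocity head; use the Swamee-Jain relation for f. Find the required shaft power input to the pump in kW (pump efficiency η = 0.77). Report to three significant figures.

V = 4Q/(πD²) = 3.427 m/s; Re = 2.30×10^5; ε/D = 9.51×10^-4; f = 0.02082
h_f = f(L/D)V²/2g = 290.8 m
Total head H = z + h_f = 37.5 + 290.8 = 328.3 m
P_hyd = ρgQH = 999.8·9.81·0.0280·328.3 = 90.15 kW
P_shaft = P_hyd/η = 90.15/0.77 = 117.1 kW

P_shaft ≈ 117 kW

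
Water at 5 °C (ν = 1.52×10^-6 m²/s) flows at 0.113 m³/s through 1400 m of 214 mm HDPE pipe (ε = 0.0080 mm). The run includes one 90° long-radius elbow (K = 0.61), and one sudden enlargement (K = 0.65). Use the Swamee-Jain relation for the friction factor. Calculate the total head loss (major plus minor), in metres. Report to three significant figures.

H_L ≈ 46.4 m

V = 4Q/(πD²) = 3.142 m/s; V²/2g = 0.5031 m
Re = 4.42×10^5, ε/D = 3.74×10^-5 → f = 0.01391 (Swamee-Jain)
Major: h_f = f(L/D)·V²/2g = 0.01391·6542·0.5031 = 45.79 m
Minor: ΣK = 1.26; h_m = ΣK·V²/2g = 0.6339 m
Total H_L = 45.79 + 0.6339 = 46.43 m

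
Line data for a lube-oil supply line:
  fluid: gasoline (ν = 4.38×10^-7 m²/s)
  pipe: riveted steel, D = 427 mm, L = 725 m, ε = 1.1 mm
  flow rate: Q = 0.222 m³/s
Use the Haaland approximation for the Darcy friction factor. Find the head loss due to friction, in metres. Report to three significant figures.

h_f ≈ 5.25 m

V = 4Q/(πD²) = 4·0.222/(π·0.427²) = 1.550 m/s
Re = VD/ν = 1.550·0.427/4.38×10^-7 = 1.51×10^6 → turbulent
ε/D = 1.1/427 = 0.00258
Haaland: f = 0.02522
h_f = f(L/D)V²/(2g) = 0.02522·(725/0.427)·1.550²/(2·9.81) = 5.245 m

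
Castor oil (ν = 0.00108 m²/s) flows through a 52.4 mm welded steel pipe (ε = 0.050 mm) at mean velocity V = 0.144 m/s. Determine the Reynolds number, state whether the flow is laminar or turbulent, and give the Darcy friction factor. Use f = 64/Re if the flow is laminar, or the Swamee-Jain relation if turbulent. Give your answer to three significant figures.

Re = VD/ν = 0.1440·0.0524/0.00108 = 6.99
Re < 2300 → laminar → f = 64/Re = 9.160

Re ≈ 6.99; laminar; f = 64/Re ≈ 9.16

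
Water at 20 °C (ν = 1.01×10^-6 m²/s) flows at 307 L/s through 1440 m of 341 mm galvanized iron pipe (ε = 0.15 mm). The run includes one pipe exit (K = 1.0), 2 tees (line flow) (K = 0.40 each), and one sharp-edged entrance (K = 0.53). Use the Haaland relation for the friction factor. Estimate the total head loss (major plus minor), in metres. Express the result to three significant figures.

V = 4Q/(πD²) = 3.362 m/s; V²/2g = 0.5759 m
Re = 1.13×10^6, ε/D = 4.40×10^-4 → f = 0.01669 (Haaland)
Major: h_f = f(L/D)·V²/2g = 0.01669·4223·0.5759 = 40.59 m
Minor: ΣK = 2.33; h_m = ΣK·V²/2g = 1.342 m
Total H_L = 40.59 + 1.342 = 41.93 m

H_L ≈ 41.9 m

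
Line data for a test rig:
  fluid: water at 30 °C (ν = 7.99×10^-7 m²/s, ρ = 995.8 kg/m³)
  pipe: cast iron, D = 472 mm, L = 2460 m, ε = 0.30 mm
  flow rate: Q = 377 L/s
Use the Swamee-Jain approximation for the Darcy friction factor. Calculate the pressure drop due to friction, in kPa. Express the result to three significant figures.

Δp ≈ 218 kPa

V = 4Q/(πD²) = 4·0.377/(π·0.472²) = 2.155 m/s
Re = VD/ν = 2.155·0.472/7.99×10^-7 = 1.27×10^6 → turbulent
ε/D = 0.30/472 = 6.36×10^-4
Swamee-Jain: f = 0.01806
h_f = f(L/D)V²/(2g) = 0.01806·(2460/0.472)·2.155²/(2·9.81) = 22.27 m
Δp = ρg·h_f = 995.8·9.81·22.27 = 217.5 kPa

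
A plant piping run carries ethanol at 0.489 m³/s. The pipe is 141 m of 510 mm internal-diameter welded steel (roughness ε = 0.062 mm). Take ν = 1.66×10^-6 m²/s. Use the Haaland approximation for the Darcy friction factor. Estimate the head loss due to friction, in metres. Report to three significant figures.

h_f ≈ 1.13 m

V = 4Q/(πD²) = 4·0.489/(π·0.510²) = 2.394 m/s
Re = VD/ν = 2.394·0.510/1.66×10^-6 = 7.35×10^5 → turbulent
ε/D = 0.062/510 = 1.22×10^-4
Haaland: f = 0.01397
h_f = f(L/D)V²/(2g) = 0.01397·(141/0.510)·2.394²/(2·9.81) = 1.128 m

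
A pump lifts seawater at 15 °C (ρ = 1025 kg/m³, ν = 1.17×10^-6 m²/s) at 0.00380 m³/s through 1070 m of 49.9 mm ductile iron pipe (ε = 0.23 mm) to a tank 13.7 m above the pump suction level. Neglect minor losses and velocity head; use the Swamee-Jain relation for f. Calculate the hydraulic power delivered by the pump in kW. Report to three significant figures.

P_hyd ≈ 5.43 kW

V = 4Q/(πD²) = 1.943 m/s; Re = 8.29×10^4; ε/D = 0.00461; f = 0.03110
h_f = f(L/D)V²/2g = 128.3 m
Total head H = z + h_f = 13.7 + 128.3 = 142.0 m
P_hyd = ρgQH = 1025·9.81·0.00380·142.0 = 5.426 kW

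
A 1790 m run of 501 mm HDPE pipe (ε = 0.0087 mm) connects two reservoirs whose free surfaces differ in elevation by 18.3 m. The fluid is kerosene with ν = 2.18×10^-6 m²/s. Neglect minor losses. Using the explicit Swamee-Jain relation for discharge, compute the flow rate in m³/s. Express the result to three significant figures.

Q ≈ 0.551 m³/s

Swamee-Jain (Type II): Q = -0.965·√(gD⁵h_f/L)·ln[ε/(3.7D) + √(3.17ν²L/(gD³h_f))]
√(gD⁵h_f/L) = √(9.81·0.501⁵·18.3/1790) = 0.05626
ε/(3.7D) = 4.69×10^-6; √(3.17ν²L/(gD³h_f)) = 3.46×10^-5
Q = -0.965·0.05626·ln(3.926×10^-5) = 0.5508 m³/s
Check: V = 2.79 m/s, Re = 6.42×10^5, f = 0.01284, h_f = 18.3 m ≈ 18.3 m ✓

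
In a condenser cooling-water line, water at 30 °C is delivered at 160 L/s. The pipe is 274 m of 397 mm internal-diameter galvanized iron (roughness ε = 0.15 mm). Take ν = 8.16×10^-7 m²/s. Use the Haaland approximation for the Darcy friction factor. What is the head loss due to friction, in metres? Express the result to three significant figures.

V = 4Q/(πD²) = 4·0.160/(π·0.397²) = 1.293 m/s
Re = VD/ν = 1.293·0.397/8.16×10^-7 = 6.29×10^5 → turbulent
ε/D = 0.15/397 = 3.78×10^-4
Haaland: f = 0.01656
h_f = f(L/D)V²/(2g) = 0.01656·(274/0.397)·1.293²/(2·9.81) = 0.9731 m

h_f ≈ 0.973 m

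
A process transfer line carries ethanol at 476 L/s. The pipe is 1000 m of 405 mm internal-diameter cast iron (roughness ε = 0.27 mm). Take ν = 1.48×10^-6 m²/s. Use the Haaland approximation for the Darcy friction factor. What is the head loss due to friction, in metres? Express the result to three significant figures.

h_f ≈ 31.3 m

V = 4Q/(πD²) = 4·0.476/(π·0.405²) = 3.695 m/s
Re = VD/ν = 3.695·0.405/1.48×10^-6 = 1.01×10^6 → turbulent
ε/D = 0.27/405 = 6.67×10^-4
Haaland: f = 0.01822
h_f = f(L/D)V²/(2g) = 0.01822·(1000/0.405)·3.695²/(2·9.81) = 31.31 m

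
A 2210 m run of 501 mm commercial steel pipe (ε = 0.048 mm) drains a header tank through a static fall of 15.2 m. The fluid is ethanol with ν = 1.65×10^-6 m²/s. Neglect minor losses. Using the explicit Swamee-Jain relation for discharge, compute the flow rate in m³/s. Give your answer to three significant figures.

Swamee-Jain (Type II): Q = -0.965·√(gD⁵h_f/L)·ln[ε/(3.7D) + √(3.17ν²L/(gD³h_f))]
√(gD⁵h_f/L) = √(9.81·0.501⁵·15.2/2210) = 0.04615
ε/(3.7D) = 2.59×10^-5; √(3.17ν²L/(gD³h_f)) = 3.19×10^-5
Q = -0.965·0.04615·ln(5.779×10^-5) = 0.4346 m³/s
Check: V = 2.20 m/s, Re = 6.69×10^5, f = 0.01396, h_f = 15.3 m ≈ 15.2 m ✓

Q ≈ 0.435 m³/s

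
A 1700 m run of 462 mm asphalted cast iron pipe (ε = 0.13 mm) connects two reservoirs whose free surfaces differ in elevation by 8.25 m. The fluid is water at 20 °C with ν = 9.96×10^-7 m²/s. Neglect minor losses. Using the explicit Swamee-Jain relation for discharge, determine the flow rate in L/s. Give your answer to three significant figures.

Q ≈ 281 L/s

Swamee-Jain (Type II): Q = -0.965·√(gD⁵h_f/L)·ln[ε/(3.7D) + √(3.17ν²L/(gD³h_f))]
√(gD⁵h_f/L) = √(9.81·0.462⁵·8.25/1700) = 0.03165
ε/(3.7D) = 7.61×10^-5; √(3.17ν²L/(gD³h_f)) = 2.59×10^-5
Q = -0.965·0.03165·ln(1.019×10^-4) = 0.2808 m³/s
Check: V = 1.67 m/s, Re = 7.77×10^5, f = 0.01578, h_f = 8.30 m ≈ 8.25 m ✓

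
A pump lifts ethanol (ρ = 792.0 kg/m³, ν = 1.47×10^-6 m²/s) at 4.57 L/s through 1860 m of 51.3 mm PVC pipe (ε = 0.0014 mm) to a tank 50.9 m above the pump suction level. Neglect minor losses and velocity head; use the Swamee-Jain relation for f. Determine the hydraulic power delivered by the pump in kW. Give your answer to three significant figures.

V = 4Q/(πD²) = 2.211 m/s; Re = 7.72×10^4; ε/D = 2.73×10^-5; f = 0.01901
h_f = f(L/D)V²/2g = 171.8 m
Total head H = z + h_f = 50.9 + 171.8 = 222.7 m
P_hyd = ρgQH = 792.0·9.81·0.00457·222.7 = 7.907 kW

P_hyd ≈ 7.91 kW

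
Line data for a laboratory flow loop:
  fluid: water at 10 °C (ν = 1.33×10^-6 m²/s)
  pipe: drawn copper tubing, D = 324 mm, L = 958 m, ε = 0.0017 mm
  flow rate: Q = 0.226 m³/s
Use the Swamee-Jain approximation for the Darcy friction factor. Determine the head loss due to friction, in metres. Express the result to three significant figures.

h_f ≈ 14.2 m

V = 4Q/(πD²) = 4·0.226/(π·0.324²) = 2.741 m/s
Re = VD/ν = 2.741·0.324/1.33×10^-6 = 6.68×10^5 → turbulent
ε/D = 0.0017/324 = 5.25×10^-6
Swamee-Jain: f = 0.01254
h_f = f(L/D)V²/(2g) = 0.01254·(958/0.324)·2.741²/(2·9.81) = 14.20 m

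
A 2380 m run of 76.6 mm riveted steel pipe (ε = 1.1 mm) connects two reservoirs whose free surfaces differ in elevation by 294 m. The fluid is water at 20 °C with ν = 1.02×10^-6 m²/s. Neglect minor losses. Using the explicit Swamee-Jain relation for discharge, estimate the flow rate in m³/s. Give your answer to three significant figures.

Q ≈ 0.00954 m³/s

Swamee-Jain (Type II): Q = -0.965·√(gD⁵h_f/L)·ln[ε/(3.7D) + √(3.17ν²L/(gD³h_f))]
√(gD⁵h_f/L) = √(9.81·0.0766⁵·294/2380) = 0.001788
ε/(3.7D) = 0.00388; √(3.17ν²L/(gD³h_f)) = 7.78×10^-5
Q = -0.965·0.001788·ln(0.003959) = 0.009543 m³/s
Check: V = 2.07 m/s, Re = 1.56×10^5, f = 0.04349, h_f = 295 m ≈ 294 m ✓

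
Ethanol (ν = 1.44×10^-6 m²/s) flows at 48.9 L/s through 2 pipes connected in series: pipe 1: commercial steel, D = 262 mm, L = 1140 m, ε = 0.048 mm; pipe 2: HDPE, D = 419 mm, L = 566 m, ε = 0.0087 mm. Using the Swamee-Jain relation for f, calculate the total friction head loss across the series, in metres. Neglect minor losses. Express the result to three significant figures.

Pipe 1: V = 0.9070 m/s, Re = 1.65×10^5, ε/D = 1.83×10^-4, f = 0.01748, h_1 = f(L/D)V²/2g = 3.189 m
Pipe 2: V = 0.3546 m/s, Re = 1.03×10^5, ε/D = 2.08×10^-5, f = 0.01788, h_2 = f(L/D)V²/2g = 0.1548 m
Series → Q common, losses add: H = Σh = 3.343 m

H ≈ 3.34 m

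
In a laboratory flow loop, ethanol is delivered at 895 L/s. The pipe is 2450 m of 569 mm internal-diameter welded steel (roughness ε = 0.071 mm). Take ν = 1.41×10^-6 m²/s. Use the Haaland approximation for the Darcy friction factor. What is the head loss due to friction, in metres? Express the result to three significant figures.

h_f ≈ 36.4 m

V = 4Q/(πD²) = 4·0.895/(π·0.569²) = 3.520 m/s
Re = VD/ν = 3.520·0.569/1.41×10^-6 = 1.42×10^6 → turbulent
ε/D = 0.071/569 = 1.25×10^-4
Haaland: f = 0.01338
h_f = f(L/D)V²/(2g) = 0.01338·(2450/0.569)·3.520²/(2·9.81) = 36.37 m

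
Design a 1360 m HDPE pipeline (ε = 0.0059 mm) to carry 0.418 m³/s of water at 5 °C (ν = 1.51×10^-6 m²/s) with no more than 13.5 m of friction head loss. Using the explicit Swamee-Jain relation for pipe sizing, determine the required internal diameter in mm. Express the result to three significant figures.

Swamee-Jain (Type III): D = 0.66·[ε^1.25·(LQ²/(gh_f))^4.75 + ν·Q^9.4·(L/(gh_f))^5.2]^0.04
LQ²/(gh_f) = 1.794; L/(gh_f) = 10.27
Term 1 = ε^1.25·(…)^4.75 = 4.67×10^-6; Term 2 = ν·Q^9.4·(…)^5.2 = 7.55×10^-5
D = 0.66·(4.67×10^-6 + 7.55×10^-5)^0.04 = 0.4526 m = 453 mm
Check: V = 2.60 m/s, Re = 7.79×10^5, f = 0.01238, h_f = 12.8 m ≈ 13.5 m ✓

D ≈ 453 mm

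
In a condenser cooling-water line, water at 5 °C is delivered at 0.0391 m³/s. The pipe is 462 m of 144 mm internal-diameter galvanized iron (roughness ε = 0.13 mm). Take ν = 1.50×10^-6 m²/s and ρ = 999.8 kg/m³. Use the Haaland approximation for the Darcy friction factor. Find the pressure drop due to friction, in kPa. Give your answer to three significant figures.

V = 4Q/(πD²) = 4·0.0391/(π·0.144²) = 2.401 m/s
Re = VD/ν = 2.401·0.144/1.50×10^-6 = 2.30×10^5 → turbulent
ε/D = 0.13/144 = 9.03×10^-4
Haaland: f = 0.02036
h_f = f(L/D)V²/(2g) = 0.02036·(462/0.144)·2.401²/(2·9.81) = 19.19 m
Δp = ρg·h_f = 999.8·9.81·19.19 = 188.2 kPa

Δp ≈ 188 kPa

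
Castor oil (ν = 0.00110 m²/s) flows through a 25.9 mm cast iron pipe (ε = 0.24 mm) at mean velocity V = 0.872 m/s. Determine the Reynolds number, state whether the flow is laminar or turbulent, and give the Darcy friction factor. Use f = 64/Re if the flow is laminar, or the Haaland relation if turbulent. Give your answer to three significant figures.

Re ≈ 20.5; laminar; f = 64/Re ≈ 3.12

Re = VD/ν = 0.8720·0.0259/0.00110 = 20.5
Re < 2300 → laminar → f = 64/Re = 3.117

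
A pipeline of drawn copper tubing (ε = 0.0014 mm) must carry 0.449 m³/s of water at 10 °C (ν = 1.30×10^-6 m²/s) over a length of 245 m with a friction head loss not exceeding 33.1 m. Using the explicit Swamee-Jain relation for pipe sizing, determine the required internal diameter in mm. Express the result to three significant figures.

Swamee-Jain (Type III): D = 0.66·[ε^1.25·(LQ²/(gh_f))^4.75 + ν·Q^9.4·(L/(gh_f))^5.2]^0.04
LQ²/(gh_f) = 0.1521; L/(gh_f) = 0.7545
Term 1 = ε^1.25·(…)^4.75 = 6.28×10^-12; Term 2 = ν·Q^9.4·(…)^5.2 = 1.62×10^-10
D = 0.66·(6.28×10^-12 + 1.62×10^-10)^0.04 = 0.2683 m = 268 mm
Check: V = 7.94 m/s, Re = 1.64×10^6, f = 0.01088, h_f = 31.9 m ≈ 33.1 m ✓

D ≈ 268 mm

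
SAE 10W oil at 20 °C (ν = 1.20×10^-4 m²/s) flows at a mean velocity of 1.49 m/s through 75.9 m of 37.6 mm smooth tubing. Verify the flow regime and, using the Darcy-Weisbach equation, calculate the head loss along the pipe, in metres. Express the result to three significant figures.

Re = VD/ν = 1.49·0.03760/1.20×10^-4 = 467 → laminar (Re < 2300)
f = 64/Re = 0.1371
h_f = f(L/D)V²/(2g) = 0.1371·(75.9/0.03760)·1.49²/(2·9.81) = 31.31 m

h_f ≈ 31.3 m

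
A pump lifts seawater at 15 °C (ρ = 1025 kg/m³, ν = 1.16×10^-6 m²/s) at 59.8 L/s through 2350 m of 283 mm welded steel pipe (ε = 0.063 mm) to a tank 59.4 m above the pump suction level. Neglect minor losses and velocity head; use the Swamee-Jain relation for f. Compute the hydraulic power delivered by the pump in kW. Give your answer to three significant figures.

P_hyd ≈ 39.6 kW

V = 4Q/(πD²) = 0.9507 m/s; Re = 2.32×10^5; ε/D = 2.23×10^-4; f = 0.01697
h_f = f(L/D)V²/2g = 6.493 m
Total head H = z + h_f = 59.4 + 6.493 = 65.89 m
P_hyd = ρgQH = 1025·9.81·0.0598·65.89 = 39.62 kW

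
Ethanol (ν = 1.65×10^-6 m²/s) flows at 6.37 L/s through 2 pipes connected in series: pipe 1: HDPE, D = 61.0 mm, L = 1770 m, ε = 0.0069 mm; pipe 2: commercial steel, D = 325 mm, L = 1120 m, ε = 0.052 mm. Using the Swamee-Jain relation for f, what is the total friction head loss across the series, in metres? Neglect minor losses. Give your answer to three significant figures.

H ≈ 136 m

Pipe 1: V = 2.180 m/s, Re = 8.06×10^4, ε/D = 1.13×10^-4, f = 0.01929, h_1 = f(L/D)V²/2g = 135.5 m
Pipe 2: V = 0.07679 m/s, Re = 1.51×10^4, ε/D = 1.60×10^-4, f = 0.02807, h_2 = f(L/D)V²/2g = 0.02907 m
Series → Q common, losses add: H = Σh = 135.5 m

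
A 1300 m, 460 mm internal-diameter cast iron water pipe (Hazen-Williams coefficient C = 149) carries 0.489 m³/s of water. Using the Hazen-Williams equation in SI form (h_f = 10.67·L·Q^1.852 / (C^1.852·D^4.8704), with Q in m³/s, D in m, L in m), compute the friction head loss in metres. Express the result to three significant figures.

h_f = 10.67·1300·0.489^1.852 / (149^1.852·0.460^4.8704) = 15.29 m

h_f ≈ 15.3 m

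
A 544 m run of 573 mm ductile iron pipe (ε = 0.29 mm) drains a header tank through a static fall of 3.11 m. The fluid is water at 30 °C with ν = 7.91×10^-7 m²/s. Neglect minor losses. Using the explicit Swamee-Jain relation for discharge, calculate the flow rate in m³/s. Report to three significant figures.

Q ≈ 0.500 m³/s

Swamee-Jain (Type II): Q = -0.965·√(gD⁵h_f/L)·ln[ε/(3.7D) + √(3.17ν²L/(gD³h_f))]
√(gD⁵h_f/L) = √(9.81·0.573⁵·3.11/544) = 0.05886
ε/(3.7D) = 1.37×10^-4; √(3.17ν²L/(gD³h_f)) = 1.37×10^-5
Q = -0.965·0.05886·ln(1.505×10^-4) = 0.4999 m³/s
Check: V = 1.94 m/s, Re = 1.40×10^6, f = 0.01719, h_f = 3.13 m ≈ 3.11 m ✓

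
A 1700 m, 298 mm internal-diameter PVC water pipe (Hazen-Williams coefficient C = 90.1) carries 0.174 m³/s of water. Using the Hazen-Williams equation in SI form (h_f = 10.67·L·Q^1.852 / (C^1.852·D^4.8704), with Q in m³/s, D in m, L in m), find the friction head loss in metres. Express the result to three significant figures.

h_f = 10.67·1700·0.174^1.852 / (90.1^1.852·0.298^4.8704) = 62.05 m

h_f ≈ 62.0 m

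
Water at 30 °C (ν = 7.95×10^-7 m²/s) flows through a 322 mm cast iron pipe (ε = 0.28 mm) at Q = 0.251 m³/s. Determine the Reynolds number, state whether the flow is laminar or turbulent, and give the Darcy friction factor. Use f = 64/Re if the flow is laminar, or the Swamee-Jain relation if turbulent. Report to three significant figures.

V = 4Q/(πD²) = 3.082 m/s
Re = VD/ν = 3.082·0.322/7.95×10^-7 = 1.25×10^6
Re > 4000 → turbulent; ε/D = 8.70×10^-4
Swamee-Jain: f = 0.01934

Re ≈ 1.25×10^6; turbulent; f ≈ 0.0193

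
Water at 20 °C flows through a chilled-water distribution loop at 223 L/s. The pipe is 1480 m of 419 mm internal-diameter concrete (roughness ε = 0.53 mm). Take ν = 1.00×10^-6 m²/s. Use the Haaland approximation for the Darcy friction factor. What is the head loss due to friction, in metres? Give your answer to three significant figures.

V = 4Q/(πD²) = 4·0.223/(π·0.419²) = 1.617 m/s
Re = VD/ν = 1.617·0.419/1.00×10^-6 = 6.78×10^5 → turbulent
ε/D = 0.53/419 = 0.00126
Haaland: f = 0.02118
h_f = f(L/D)V²/(2g) = 0.02118·(1480/0.419)·1.617²/(2·9.81) = 9.974 m

h_f ≈ 9.97 m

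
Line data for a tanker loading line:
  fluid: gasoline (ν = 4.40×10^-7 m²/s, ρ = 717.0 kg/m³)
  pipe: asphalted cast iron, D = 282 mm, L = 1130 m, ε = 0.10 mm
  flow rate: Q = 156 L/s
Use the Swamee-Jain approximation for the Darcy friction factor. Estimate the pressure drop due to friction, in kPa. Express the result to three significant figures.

Δp ≈ 143 kPa

V = 4Q/(πD²) = 4·0.156/(π·0.282²) = 2.498 m/s
Re = VD/ν = 2.498·0.282/4.40×10^-7 = 1.60×10^6 → turbulent
ε/D = 0.10/282 = 3.55×10^-4
Swamee-Jain: f = 0.01598
h_f = f(L/D)V²/(2g) = 0.01598·(1130/0.282)·2.498²/(2·9.81) = 20.36 m
Δp = ρg·h_f = 717.0·9.81·20.36 = 143.2 kPa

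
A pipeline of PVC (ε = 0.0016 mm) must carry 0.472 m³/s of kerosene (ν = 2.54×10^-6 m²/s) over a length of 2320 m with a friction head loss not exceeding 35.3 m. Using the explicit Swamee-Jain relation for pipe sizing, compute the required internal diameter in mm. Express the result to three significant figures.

Swamee-Jain (Type III): D = 0.66·[ε^1.25·(LQ²/(gh_f))^4.75 + ν·Q^9.4·(L/(gh_f))^5.2]^0.04
LQ²/(gh_f) = 1.493; L/(gh_f) = 6.700
Term 1 = ε^1.25·(…)^4.75 = 3.81×10^-7; Term 2 = ν·Q^9.4·(…)^5.2 = 4.32×10^-5
D = 0.66·(3.81×10^-7 + 4.32×10^-5)^0.04 = 0.4417 m = 442 mm
Check: V = 3.08 m/s, Re = 5.36×10^5, f = 0.01299, h_f = 33.0 m ≈ 35.3 m ✓

D ≈ 442 mm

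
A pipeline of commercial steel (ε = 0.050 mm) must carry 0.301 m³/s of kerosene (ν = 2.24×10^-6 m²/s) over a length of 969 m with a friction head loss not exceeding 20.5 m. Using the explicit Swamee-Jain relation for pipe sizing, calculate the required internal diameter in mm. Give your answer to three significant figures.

D ≈ 355 mm

Swamee-Jain (Type III): D = 0.66·[ε^1.25·(LQ²/(gh_f))^4.75 + ν·Q^9.4·(L/(gh_f))^5.2]^0.04
LQ²/(gh_f) = 0.4365; L/(gh_f) = 4.818
Term 1 = ε^1.25·(…)^4.75 = 8.20×10^-8; Term 2 = ν·Q^9.4·(…)^5.2 = 1.00×10^-7
D = 0.66·(8.20×10^-8 + 1.00×10^-7)^0.04 = 0.3548 m = 355 mm
Check: V = 3.04 m/s, Re = 4.82×10^5, f = 0.01498, h_f = 19.3 m ≈ 20.5 m ✓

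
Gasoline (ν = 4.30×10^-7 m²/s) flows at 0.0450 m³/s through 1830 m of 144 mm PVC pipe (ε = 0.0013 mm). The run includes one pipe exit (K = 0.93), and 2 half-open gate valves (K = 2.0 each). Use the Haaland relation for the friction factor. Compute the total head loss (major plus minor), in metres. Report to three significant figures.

H_L ≈ 60.7 m

V = 4Q/(πD²) = 2.763 m/s; V²/2g = 0.3891 m
Re = 9.25×10^5, ε/D = 9.03×10^-6 → f = 0.01189 (Haaland)
Major: h_f = f(L/D)·V²/2g = 0.01189·12708·0.3891 = 58.81 m
Minor: ΣK = 4.93; h_m = ΣK·V²/2g = 1.918 m
Total H_L = 58.81 + 1.918 = 60.73 m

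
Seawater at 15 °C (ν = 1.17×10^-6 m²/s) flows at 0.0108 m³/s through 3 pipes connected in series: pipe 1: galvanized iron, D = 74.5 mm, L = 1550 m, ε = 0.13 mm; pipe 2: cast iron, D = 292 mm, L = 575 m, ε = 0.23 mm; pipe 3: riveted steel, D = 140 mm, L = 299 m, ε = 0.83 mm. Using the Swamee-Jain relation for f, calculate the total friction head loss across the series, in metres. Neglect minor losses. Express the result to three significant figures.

H ≈ 158 m

Pipe 1: V = 2.478 m/s, Re = 1.58×10^5, ε/D = 0.00174, f = 0.02400, h_1 = f(L/D)V²/2g = 156.2 m
Pipe 2: V = 0.1613 m/s, Re = 4.02×10^4, ε/D = 7.88×10^-4, f = 0.02435, h_2 = f(L/D)V²/2g = 0.06356 m
Pipe 3: V = 0.7016 m/s, Re = 8.39×10^4, ε/D = 0.00593, f = 0.03327, h_3 = f(L/D)V²/2g = 1.783 m
Series → Q common, losses add: H = Σh = 158.0 m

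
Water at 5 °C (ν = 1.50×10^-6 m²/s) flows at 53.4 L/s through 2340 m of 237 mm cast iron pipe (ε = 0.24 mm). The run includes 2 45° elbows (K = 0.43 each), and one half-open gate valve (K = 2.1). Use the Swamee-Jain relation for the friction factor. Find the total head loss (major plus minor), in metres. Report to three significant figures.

V = 4Q/(πD²) = 1.210 m/s; V²/2g = 0.07468 m
Re = 1.91×10^5, ε/D = 0.00101 → f = 0.02130 (Swamee-Jain)
Major: h_f = f(L/D)·V²/2g = 0.02130·9873·0.07468 = 15.71 m
Minor: ΣK = 2.96; h_m = ΣK·V²/2g = 0.2211 m
Total H_L = 15.71 + 0.2211 = 15.93 m

H_L ≈ 15.9 m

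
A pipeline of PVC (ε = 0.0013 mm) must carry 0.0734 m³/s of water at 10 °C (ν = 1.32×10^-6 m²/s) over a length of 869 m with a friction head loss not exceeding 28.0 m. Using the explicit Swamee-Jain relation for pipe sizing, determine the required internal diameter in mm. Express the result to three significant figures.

D ≈ 183 mm

Swamee-Jain (Type III): D = 0.66·[ε^1.25·(LQ²/(gh_f))^4.75 + ν·Q^9.4·(L/(gh_f))^5.2]^0.04
LQ²/(gh_f) = 0.01704; L/(gh_f) = 3.164
Term 1 = ε^1.25·(…)^4.75 = 1.75×10^-16; Term 2 = ν·Q^9.4·(…)^5.2 = 1.15×10^-14
D = 0.66·(1.75×10^-16 + 1.15×10^-14)^0.04 = 0.1829 m = 183 mm
Check: V = 2.79 m/s, Re = 3.87×10^5, f = 0.01381, h_f = 26.1 m ≈ 28.0 m ✓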